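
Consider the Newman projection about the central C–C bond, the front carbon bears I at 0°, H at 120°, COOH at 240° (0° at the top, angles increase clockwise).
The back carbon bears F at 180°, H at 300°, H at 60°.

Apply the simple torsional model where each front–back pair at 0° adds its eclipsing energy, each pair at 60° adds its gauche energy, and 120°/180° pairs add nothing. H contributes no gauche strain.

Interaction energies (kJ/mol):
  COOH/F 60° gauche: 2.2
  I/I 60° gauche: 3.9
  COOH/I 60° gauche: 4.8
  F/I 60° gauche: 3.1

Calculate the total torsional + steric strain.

2.2 kJ/mol

This conformer (staggered): COOH(240°)/F(180°) gauche 2.2 → 2.2 kJ/mol.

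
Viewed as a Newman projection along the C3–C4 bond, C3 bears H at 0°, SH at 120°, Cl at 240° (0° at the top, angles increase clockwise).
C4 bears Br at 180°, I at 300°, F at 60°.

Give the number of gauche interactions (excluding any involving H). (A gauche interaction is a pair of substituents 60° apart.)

4

Non-H gauche pairs: SH(120°)/Br(180°); SH(120°)/F(60°); Cl(240°)/Br(180°); Cl(240°)/I(300°) — 4 interactions.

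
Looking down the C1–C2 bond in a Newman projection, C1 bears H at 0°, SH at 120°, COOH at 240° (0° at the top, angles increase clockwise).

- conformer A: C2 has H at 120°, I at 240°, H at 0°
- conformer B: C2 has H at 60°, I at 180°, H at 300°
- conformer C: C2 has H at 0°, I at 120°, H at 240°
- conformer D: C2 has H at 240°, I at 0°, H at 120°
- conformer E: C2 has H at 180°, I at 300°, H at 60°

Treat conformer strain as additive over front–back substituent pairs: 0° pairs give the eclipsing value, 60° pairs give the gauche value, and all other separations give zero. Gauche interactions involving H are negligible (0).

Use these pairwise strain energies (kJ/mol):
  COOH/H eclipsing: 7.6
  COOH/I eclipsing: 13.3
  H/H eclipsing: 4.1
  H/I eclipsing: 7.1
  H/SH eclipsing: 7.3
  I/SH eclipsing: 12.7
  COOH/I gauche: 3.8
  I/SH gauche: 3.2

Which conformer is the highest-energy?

A (eclipsed): H(0°)/H(0°) eclipsed 4.1; SH(120°)/H(120°) eclipsed 7.3; COOH(240°)/I(240°) eclipsed 13.3 → 24.7 kJ/mol.
B (staggered): SH(120°)/I(180°) gauche 3.2; COOH(240°)/I(180°) gauche 3.8 → 7.0 kJ/mol.
C (eclipsed): H(0°)/H(0°) eclipsed 4.1; SH(120°)/I(120°) eclipsed 12.7; COOH(240°)/H(240°) eclipsed 7.6 → 24.4 kJ/mol.
D (eclipsed): H(0°)/I(0°) eclipsed 7.1; SH(120°)/H(120°) eclipsed 7.3; COOH(240°)/H(240°) eclipsed 7.6 → 22.0 kJ/mol.
E (staggered): COOH(240°)/I(300°) gauche 3.8 → 3.8 kJ/mol.
A has the highest total (24.7 kJ/mol).

A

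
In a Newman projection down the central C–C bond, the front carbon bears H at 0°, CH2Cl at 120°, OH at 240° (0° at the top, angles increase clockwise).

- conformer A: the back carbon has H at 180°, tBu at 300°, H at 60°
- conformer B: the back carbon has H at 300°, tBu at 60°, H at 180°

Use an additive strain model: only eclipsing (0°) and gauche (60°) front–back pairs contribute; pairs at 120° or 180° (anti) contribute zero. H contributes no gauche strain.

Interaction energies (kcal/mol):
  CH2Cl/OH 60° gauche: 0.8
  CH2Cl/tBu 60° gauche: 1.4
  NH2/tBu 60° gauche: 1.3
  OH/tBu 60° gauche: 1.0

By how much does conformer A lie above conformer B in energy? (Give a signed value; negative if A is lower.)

-0.4 kcal/mol

A is staggered. OH at 240° is gauche with tBu at 300° (1.0). Total 1.0 kcal/mol.
B is staggered. CH2Cl at 120° is gauche with tBu at 60° (1.4). Total 1.4 kcal/mol.
E(A) − E(B) = 1.0 − 1.4 = -0.4 kcal/mol.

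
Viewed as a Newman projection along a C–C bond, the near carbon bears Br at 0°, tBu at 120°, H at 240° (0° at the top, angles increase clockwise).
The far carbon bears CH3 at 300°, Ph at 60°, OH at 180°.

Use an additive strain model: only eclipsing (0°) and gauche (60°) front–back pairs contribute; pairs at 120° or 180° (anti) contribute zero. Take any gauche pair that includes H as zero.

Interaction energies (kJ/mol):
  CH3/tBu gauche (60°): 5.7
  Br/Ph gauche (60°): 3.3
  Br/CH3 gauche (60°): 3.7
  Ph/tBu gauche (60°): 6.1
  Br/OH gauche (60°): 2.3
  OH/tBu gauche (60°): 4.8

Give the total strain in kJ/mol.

This conformer (staggered): Br–CH3 gauche, Br–Ph gauche, tBu–Ph gauche, tBu–OH gauche; 3.7 + 3.3 + 6.1 + 4.8 = 17.9 kJ/mol.

17.9 kJ/mol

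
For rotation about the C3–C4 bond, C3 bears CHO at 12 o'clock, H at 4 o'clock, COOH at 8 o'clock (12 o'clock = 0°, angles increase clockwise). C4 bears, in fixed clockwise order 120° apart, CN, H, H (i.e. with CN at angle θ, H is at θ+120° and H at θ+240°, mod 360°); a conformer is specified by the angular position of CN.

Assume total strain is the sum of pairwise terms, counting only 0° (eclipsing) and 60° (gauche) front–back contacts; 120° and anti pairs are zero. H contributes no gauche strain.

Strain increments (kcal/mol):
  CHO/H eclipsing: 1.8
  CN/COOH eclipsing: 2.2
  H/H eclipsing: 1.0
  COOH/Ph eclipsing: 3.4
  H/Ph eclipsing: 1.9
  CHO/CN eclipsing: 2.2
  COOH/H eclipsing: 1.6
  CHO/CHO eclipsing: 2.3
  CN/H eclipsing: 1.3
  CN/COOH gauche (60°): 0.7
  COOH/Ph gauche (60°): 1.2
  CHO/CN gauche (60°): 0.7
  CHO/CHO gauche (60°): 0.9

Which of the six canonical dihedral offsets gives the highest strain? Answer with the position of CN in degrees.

240°

CN at 0° (eclipsed): CHO(0°)/CN(0°) eclipsed 2.2; H(120°)/H(120°) eclipsed 1.0; COOH(240°)/H(240°) eclipsed 1.6 → 4.8 kcal/mol.
CN at 60° (staggered): CHO(0°)/CN(60°) gauche 0.7 → 0.7 kcal/mol.
CN at 120° (eclipsed): CHO(0°)/H(0°) eclipsed 1.8; H(120°)/CN(120°) eclipsed 1.3; COOH(240°)/H(240°) eclipsed 1.6 → 4.7 kcal/mol.
CN at 180° (staggered): COOH(240°)/CN(180°) gauche 0.7 → 0.7 kcal/mol.
CN at 240° (eclipsed): CHO(0°)/H(0°) eclipsed 1.8; H(120°)/H(120°) eclipsed 1.0; COOH(240°)/CN(240°) eclipsed 2.2 → 5.0 kcal/mol.
CN at 300° (staggered): CHO(0°)/CN(300°) gauche 0.7; COOH(240°)/CN(300°) gauche 0.7 → 1.4 kcal/mol.
The maximum (5.0 kcal/mol) occurs with CN at 240°.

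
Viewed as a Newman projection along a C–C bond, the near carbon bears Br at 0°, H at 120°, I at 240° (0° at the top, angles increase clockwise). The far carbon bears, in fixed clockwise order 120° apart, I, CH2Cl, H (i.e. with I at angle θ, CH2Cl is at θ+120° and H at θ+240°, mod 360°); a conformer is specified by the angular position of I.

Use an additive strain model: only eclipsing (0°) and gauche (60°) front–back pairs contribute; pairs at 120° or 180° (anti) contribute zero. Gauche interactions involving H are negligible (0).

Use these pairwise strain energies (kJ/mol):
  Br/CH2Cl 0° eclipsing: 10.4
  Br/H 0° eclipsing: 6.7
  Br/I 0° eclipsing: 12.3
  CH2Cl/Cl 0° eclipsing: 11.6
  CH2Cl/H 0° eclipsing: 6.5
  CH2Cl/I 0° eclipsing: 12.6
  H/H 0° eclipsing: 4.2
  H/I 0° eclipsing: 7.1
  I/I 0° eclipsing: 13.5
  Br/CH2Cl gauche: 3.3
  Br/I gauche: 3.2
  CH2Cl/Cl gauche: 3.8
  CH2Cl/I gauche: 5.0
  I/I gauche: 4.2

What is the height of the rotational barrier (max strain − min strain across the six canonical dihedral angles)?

19.9 kJ/mol

I at 0° (eclipsed): Br(0°)/I(0°) eclipsed 12.3; H(120°)/CH2Cl(120°) eclipsed 6.5; I(240°)/H(240°) eclipsed 7.1 → 25.9 kJ/mol.
I at 60° (staggered): Br(0°)/I(60°) gauche 3.2; I(240°)/CH2Cl(180°) gauche 5.0 → 8.2 kJ/mol.
I at 120° (eclipsed): Br(0°)/H(0°) eclipsed 6.7; H(120°)/I(120°) eclipsed 7.1; I(240°)/CH2Cl(240°) eclipsed 12.6 → 26.4 kJ/mol.
I at 180° (staggered): Br(0°)/CH2Cl(300°) gauche 3.3; I(240°)/I(180°) gauche 4.2; I(240°)/CH2Cl(300°) gauche 5.0 → 12.5 kJ/mol.
I at 240° (eclipsed): Br(0°)/CH2Cl(0°) eclipsed 10.4; H(120°)/H(120°) eclipsed 4.2; I(240°)/I(240°) eclipsed 13.5 → 28.1 kJ/mol.
I at 300° (staggered): Br(0°)/I(300°) gauche 3.2; Br(0°)/CH2Cl(60°) gauche 3.3; I(240°)/I(300°) gauche 4.2 → 10.7 kJ/mol.
Max at 240° (28.1 kJ/mol), min at 60° (8.2 kJ/mol); barrier = 19.9 kJ/mol.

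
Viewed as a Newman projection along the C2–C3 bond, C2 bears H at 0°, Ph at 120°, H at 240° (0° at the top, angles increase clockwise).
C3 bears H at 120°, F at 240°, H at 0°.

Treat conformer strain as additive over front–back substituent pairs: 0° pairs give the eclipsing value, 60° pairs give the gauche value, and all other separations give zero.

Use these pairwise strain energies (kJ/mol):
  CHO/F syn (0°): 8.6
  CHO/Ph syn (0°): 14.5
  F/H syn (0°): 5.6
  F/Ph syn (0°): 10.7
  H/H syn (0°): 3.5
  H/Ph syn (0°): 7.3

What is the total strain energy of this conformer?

This conformer (eclipsed): H(0°)/H(0°) eclipsed 3.5; Ph(120°)/H(120°) eclipsed 7.3; H(240°)/F(240°) eclipsed 5.6 → 16.4 kJ/mol.

16.4 kJ/mol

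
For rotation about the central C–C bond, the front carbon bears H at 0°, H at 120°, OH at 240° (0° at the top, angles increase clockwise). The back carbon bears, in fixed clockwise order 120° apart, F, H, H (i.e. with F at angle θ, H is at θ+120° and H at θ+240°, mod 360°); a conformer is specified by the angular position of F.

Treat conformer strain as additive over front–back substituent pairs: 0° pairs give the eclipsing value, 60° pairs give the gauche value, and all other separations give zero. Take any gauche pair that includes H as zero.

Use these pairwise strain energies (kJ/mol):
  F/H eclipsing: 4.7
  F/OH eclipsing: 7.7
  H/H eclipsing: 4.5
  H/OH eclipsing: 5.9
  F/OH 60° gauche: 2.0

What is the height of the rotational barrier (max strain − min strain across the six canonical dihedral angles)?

F at 0° is eclipsed. H at 0° is eclipsed with F at 0° (4.7); H at 120° is eclipsed with H at 120° (4.5); OH at 240° is eclipsed with H at 240° (5.9). Total 15.1 kJ/mol.
F at 60° (staggered): no non-H gauche contacts → 0.0 kJ/mol.
F at 120° is eclipsed. H at 0° is eclipsed with H at 0° (4.5); H at 120° is eclipsed with F at 120° (4.7); OH at 240° is eclipsed with H at 240° (5.9). Total 15.1 kJ/mol.
F at 180° is staggered. OH at 240° is gauche with F at 180° (2.0). Total 2.0 kJ/mol.
F at 240° is eclipsed. H at 0° is eclipsed with H at 0° (4.5); H at 120° is eclipsed with H at 120° (4.5); OH at 240° is eclipsed with F at 240° (7.7). Total 16.7 kJ/mol.
F at 300° is staggered. OH at 240° is gauche with F at 300° (2.0). Total 2.0 kJ/mol.
Max at 240° (16.7 kJ/mol), min at 60° (0.0 kJ/mol); barrier = 16.7 kJ/mol.

16.7 kJ/mol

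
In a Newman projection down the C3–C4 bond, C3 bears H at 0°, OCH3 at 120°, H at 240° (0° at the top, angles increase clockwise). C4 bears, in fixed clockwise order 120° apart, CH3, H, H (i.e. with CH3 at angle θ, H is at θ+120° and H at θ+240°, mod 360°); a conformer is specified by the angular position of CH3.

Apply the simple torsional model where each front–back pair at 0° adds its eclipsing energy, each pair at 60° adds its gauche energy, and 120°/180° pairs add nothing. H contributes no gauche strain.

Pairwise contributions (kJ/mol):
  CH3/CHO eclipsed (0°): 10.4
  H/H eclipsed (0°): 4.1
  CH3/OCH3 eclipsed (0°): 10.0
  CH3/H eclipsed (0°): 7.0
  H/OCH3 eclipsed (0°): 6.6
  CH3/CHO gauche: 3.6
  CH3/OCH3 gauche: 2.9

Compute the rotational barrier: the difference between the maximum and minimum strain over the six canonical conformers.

CH3 at 0° (eclipsed): H(0°)/CH3(0°) eclipsed 7.0; OCH3(120°)/H(120°) eclipsed 6.6; H(240°)/H(240°) eclipsed 4.1 → 17.7 kJ/mol.
CH3 at 60° (staggered): OCH3(120°)/CH3(60°) gauche 2.9 → 2.9 kJ/mol.
CH3 at 120° (eclipsed): H(0°)/H(0°) eclipsed 4.1; OCH3(120°)/CH3(120°) eclipsed 10.0; H(240°)/H(240°) eclipsed 4.1 → 18.2 kJ/mol.
CH3 at 180° (staggered): OCH3(120°)/CH3(180°) gauche 2.9 → 2.9 kJ/mol.
CH3 at 240° (eclipsed): H(0°)/H(0°) eclipsed 4.1; OCH3(120°)/H(120°) eclipsed 6.6; H(240°)/CH3(240°) eclipsed 7.0 → 17.7 kJ/mol.
CH3 at 300° (staggered): no non-H gauche contacts → 0.0 kJ/mol.
Max at 120° (18.2 kJ/mol), min at 300° (0.0 kJ/mol); barrier = 18.2 kJ/mol.

18.2 kJ/mol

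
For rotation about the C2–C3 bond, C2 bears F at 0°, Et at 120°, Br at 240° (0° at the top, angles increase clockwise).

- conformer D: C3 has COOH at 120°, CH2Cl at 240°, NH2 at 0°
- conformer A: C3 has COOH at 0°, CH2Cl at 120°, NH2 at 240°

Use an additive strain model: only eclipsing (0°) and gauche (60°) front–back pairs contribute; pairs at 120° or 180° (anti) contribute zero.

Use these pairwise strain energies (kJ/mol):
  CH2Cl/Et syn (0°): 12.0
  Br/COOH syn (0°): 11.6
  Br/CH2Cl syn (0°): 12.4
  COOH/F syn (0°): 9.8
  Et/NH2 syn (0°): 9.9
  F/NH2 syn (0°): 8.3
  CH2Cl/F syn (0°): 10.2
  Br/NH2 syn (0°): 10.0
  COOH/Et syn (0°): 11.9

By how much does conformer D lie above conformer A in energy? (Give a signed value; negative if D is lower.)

+0.8 kJ/mol

D (eclipsed): F(0°)/NH2(0°) eclipsed 8.3; Et(120°)/COOH(120°) eclipsed 11.9; Br(240°)/CH2Cl(240°) eclipsed 12.4 → 32.6 kJ/mol.
A (eclipsed): F(0°)/COOH(0°) eclipsed 9.8; Et(120°)/CH2Cl(120°) eclipsed 12.0; Br(240°)/NH2(240°) eclipsed 10.0 → 31.8 kJ/mol.
E(D) − E(A) = 32.6 − 31.8 = +0.8 kJ/mol.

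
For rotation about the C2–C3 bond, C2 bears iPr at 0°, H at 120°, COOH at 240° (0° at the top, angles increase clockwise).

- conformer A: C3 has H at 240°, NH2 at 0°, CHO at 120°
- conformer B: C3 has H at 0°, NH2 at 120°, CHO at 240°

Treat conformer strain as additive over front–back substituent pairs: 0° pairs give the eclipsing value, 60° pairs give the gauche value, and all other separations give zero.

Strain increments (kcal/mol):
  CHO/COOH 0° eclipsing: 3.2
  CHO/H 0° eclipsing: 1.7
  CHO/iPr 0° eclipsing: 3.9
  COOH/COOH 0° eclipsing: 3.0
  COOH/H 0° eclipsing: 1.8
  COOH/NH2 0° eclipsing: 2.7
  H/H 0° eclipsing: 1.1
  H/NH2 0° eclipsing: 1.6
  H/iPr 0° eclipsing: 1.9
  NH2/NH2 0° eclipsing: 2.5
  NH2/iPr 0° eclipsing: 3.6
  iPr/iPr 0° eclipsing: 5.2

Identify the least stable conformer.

A is eclipsed. iPr at 0° is eclipsed with NH2 at 0° (3.6); H at 120° is eclipsed with CHO at 120° (1.7); COOH at 240° is eclipsed with H at 240° (1.8). Total 7.1 kcal/mol.
B is eclipsed. iPr at 0° is eclipsed with H at 0° (1.9); H at 120° is eclipsed with NH2 at 120° (1.6); COOH at 240° is eclipsed with CHO at 240° (3.2). Total 6.7 kcal/mol.
A has the highest total (7.1 kcal/mol).

A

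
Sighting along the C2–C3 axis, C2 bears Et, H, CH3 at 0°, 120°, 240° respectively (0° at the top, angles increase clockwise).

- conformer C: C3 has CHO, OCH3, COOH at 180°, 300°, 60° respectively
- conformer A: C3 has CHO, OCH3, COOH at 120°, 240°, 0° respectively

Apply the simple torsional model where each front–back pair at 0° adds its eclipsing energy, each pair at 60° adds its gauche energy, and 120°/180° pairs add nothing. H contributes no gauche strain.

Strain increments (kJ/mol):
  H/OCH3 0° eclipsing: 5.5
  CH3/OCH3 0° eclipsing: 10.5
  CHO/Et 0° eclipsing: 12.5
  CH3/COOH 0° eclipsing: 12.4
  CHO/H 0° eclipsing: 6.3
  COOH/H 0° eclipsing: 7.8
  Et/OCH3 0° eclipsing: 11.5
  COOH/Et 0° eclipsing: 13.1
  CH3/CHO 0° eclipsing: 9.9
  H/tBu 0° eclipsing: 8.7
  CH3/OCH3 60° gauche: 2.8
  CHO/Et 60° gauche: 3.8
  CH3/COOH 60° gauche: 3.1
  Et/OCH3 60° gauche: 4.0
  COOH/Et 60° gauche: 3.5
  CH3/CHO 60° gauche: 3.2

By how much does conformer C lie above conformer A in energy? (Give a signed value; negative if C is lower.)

C (staggered): Et–OCH3 gauche, Et–COOH gauche, CH3–CHO gauche, CH3–OCH3 gauche; 4.0 + 3.5 + 3.2 + 2.8 = 13.5 kJ/mol.
A (eclipsed): Et–COOH eclipsed, H–CHO eclipsed, CH3–OCH3 eclipsed; 13.1 + 6.3 + 10.5 = 29.9 kJ/mol.
E(C) − E(A) = 13.5 − 29.9 = -16.4 kJ/mol.

-16.4 kJ/mol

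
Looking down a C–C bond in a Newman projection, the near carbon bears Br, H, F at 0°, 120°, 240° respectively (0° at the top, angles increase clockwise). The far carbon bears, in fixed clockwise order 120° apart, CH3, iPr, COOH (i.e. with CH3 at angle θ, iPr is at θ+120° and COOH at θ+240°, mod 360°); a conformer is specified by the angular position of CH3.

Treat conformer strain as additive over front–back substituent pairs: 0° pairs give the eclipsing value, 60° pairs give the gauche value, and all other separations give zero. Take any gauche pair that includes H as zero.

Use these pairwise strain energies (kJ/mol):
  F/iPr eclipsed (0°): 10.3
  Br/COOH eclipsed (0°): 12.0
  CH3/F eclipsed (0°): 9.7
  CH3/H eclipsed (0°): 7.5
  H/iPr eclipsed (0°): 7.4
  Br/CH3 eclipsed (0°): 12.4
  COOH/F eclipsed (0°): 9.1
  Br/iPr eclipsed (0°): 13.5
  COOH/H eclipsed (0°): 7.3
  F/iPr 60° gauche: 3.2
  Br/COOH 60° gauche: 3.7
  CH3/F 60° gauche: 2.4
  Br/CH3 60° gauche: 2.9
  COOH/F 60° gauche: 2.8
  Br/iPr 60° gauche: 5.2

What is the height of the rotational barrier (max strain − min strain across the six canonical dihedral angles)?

17.9 kJ/mol

CH3 at 0° (eclipsed): Br–CH3 eclipsed, H–iPr eclipsed, F–COOH eclipsed; 12.4 + 7.4 + 9.1 = 28.9 kJ/mol.
CH3 at 60° (staggered): Br–CH3 gauche, Br–COOH gauche, F–iPr gauche, F–COOH gauche; 2.9 + 3.7 + 3.2 + 2.8 = 12.6 kJ/mol.
CH3 at 120° (eclipsed): Br–COOH eclipsed, H–CH3 eclipsed, F–iPr eclipsed; 12.0 + 7.5 + 10.3 = 29.8 kJ/mol.
CH3 at 180° (staggered): Br–iPr gauche, Br–COOH gauche, F–CH3 gauche, F–iPr gauche; 5.2 + 3.7 + 2.4 + 3.2 = 14.5 kJ/mol.
CH3 at 240° (eclipsed): Br–iPr eclipsed, H–COOH eclipsed, F–CH3 eclipsed; 13.5 + 7.3 + 9.7 = 30.5 kJ/mol.
CH3 at 300° (staggered): Br–CH3 gauche, Br–iPr gauche, F–CH3 gauche, F–COOH gauche; 2.9 + 5.2 + 2.4 + 2.8 = 13.3 kJ/mol.
Max at 240° (30.5 kJ/mol), min at 60° (12.6 kJ/mol); barrier = 17.9 kJ/mol.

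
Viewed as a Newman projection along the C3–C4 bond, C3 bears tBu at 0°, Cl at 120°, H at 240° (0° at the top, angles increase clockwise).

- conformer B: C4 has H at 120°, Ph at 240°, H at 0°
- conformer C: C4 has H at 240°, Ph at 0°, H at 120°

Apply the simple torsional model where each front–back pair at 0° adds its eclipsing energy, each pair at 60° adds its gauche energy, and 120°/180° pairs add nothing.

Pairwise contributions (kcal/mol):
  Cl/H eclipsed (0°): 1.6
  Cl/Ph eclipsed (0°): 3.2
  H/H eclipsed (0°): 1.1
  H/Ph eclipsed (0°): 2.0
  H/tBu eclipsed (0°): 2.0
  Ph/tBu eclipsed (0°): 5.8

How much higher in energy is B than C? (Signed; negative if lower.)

B (eclipsed): tBu(0°)/H(0°) eclipsed 2.0; Cl(120°)/H(120°) eclipsed 1.6; H(240°)/Ph(240°) eclipsed 2.0 → 5.6 kcal/mol.
C (eclipsed): tBu(0°)/Ph(0°) eclipsed 5.8; Cl(120°)/H(120°) eclipsed 1.6; H(240°)/H(240°) eclipsed 1.1 → 8.5 kcal/mol.
E(B) − E(C) = 5.6 − 8.5 = -2.9 kcal/mol.

-2.9 kcal/mol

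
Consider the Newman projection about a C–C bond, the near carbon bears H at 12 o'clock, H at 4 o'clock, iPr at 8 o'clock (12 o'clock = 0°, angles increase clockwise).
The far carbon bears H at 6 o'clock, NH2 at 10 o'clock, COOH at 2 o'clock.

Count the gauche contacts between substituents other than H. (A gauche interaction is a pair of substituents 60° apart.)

1

Non-H gauche pairs: iPr(240°)/NH2(300°) — 1 interaction.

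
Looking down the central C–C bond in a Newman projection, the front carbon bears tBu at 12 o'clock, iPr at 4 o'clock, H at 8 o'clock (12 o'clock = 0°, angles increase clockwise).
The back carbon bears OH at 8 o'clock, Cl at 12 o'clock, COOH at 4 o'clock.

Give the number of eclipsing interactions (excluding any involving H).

Non-H eclipsing pairs: tBu(0°)/Cl(0°); iPr(120°)/COOH(120°) — 2 interactions.

2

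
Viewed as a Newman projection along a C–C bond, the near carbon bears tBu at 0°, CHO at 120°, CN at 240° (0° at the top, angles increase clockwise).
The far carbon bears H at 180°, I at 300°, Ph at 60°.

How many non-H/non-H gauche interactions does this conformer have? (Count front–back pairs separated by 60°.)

4

Non-H gauche pairs: tBu(0°)/I(300°); tBu(0°)/Ph(60°); CHO(120°)/Ph(60°); CN(240°)/I(300°) — 4 interactions.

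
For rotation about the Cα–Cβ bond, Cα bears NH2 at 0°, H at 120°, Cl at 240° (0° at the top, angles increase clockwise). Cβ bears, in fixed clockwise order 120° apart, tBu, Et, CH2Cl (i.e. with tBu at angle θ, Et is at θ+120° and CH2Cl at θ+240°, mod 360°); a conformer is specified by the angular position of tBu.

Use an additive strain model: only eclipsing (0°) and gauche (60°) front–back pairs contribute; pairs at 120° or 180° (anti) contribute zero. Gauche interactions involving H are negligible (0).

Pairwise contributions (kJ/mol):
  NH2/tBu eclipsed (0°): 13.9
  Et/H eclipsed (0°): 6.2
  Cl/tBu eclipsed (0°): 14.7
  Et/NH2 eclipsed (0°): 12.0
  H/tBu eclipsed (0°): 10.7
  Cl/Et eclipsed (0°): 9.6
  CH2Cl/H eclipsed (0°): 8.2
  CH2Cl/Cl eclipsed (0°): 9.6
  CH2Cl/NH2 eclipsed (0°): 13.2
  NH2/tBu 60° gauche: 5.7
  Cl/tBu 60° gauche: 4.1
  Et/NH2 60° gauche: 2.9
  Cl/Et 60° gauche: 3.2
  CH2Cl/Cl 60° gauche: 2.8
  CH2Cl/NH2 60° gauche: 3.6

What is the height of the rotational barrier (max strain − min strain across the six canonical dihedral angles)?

tBu at 0° (eclipsed): NH2(0°)/tBu(0°) eclipsed 13.9; H(120°)/Et(120°) eclipsed 6.2; Cl(240°)/CH2Cl(240°) eclipsed 9.6 → 29.7 kJ/mol.
tBu at 60° (staggered): NH2(0°)/tBu(60°) gauche 5.7; NH2(0°)/CH2Cl(300°) gauche 3.6; Cl(240°)/Et(180°) gauche 3.2; Cl(240°)/CH2Cl(300°) gauche 2.8 → 15.3 kJ/mol.
tBu at 120° (eclipsed): NH2(0°)/CH2Cl(0°) eclipsed 13.2; H(120°)/tBu(120°) eclipsed 10.7; Cl(240°)/Et(240°) eclipsed 9.6 → 33.5 kJ/mol.
tBu at 180° (staggered): NH2(0°)/Et(300°) gauche 2.9; NH2(0°)/CH2Cl(60°) gauche 3.6; Cl(240°)/tBu(180°) gauche 4.1; Cl(240°)/Et(300°) gauche 3.2 → 13.8 kJ/mol.
tBu at 240° (eclipsed): NH2(0°)/Et(0°) eclipsed 12.0; H(120°)/CH2Cl(120°) eclipsed 8.2; Cl(240°)/tBu(240°) eclipsed 14.7 → 34.9 kJ/mol.
tBu at 300° (staggered): NH2(0°)/tBu(300°) gauche 5.7; NH2(0°)/Et(60°) gauche 2.9; Cl(240°)/tBu(300°) gauche 4.1; Cl(240°)/CH2Cl(180°) gauche 2.8 → 15.5 kJ/mol.
Max at 240° (34.9 kJ/mol), min at 180° (13.8 kJ/mol); barrier = 21.1 kJ/mol.

21.1 kJ/mol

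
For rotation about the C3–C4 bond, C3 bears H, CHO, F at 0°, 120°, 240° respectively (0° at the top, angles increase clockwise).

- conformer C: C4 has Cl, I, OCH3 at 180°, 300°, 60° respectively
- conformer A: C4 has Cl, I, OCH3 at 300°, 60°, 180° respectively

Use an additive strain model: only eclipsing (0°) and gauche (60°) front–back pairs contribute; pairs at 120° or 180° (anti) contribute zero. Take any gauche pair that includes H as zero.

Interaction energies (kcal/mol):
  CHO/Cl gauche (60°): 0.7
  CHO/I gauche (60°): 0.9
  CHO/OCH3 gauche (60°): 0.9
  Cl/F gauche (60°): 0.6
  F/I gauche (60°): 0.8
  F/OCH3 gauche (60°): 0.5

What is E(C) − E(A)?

C (staggered): CHO–Cl gauche, CHO–OCH3 gauche, F–Cl gauche, F–I gauche; 0.7 + 0.9 + 0.6 + 0.8 = 3.0 kcal/mol.
A (staggered): CHO–I gauche, CHO–OCH3 gauche, F–Cl gauche, F–OCH3 gauche; 0.9 + 0.9 + 0.6 + 0.5 = 2.9 kcal/mol.
E(C) − E(A) = 3.0 − 2.9 = +0.1 kcal/mol.

+0.1 kcal/mol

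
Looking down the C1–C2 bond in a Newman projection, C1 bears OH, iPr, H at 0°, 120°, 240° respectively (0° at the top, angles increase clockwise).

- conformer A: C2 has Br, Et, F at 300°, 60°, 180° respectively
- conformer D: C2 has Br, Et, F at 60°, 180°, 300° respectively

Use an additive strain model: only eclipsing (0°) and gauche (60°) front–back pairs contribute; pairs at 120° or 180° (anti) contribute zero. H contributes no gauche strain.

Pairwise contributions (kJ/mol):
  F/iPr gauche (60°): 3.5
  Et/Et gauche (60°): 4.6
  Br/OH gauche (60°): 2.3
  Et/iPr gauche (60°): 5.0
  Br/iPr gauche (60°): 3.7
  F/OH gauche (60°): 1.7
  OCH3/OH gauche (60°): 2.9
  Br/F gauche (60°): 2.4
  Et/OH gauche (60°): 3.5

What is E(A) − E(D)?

+1.6 kJ/mol

A is staggered. OH at 0° is gauche with Br at 300° (2.3); OH at 0° is gauche with Et at 60° (3.5); iPr at 120° is gauche with Et at 60° (5.0); iPr at 120° is gauche with F at 180° (3.5). Total 14.3 kJ/mol.
D is staggered. OH at 0° is gauche with Br at 60° (2.3); OH at 0° is gauche with F at 300° (1.7); iPr at 120° is gauche with Br at 60° (3.7); iPr at 120° is gauche with Et at 180° (5.0). Total 12.7 kJ/mol.
E(A) − E(D) = 14.3 − 12.7 = +1.6 kJ/mol.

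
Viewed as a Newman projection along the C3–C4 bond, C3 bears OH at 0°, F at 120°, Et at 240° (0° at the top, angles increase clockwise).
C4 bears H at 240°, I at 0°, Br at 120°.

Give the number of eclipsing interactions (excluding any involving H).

Non-H eclipsing pairs: OH(0°)/I(0°); F(120°)/Br(120°) — 2 interactions.

2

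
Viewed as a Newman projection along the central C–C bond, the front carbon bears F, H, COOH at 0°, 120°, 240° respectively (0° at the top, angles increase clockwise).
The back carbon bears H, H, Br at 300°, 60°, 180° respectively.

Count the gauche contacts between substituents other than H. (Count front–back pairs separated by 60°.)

1

Non-H gauche pairs: COOH(240°)/Br(180°) — 1 interaction.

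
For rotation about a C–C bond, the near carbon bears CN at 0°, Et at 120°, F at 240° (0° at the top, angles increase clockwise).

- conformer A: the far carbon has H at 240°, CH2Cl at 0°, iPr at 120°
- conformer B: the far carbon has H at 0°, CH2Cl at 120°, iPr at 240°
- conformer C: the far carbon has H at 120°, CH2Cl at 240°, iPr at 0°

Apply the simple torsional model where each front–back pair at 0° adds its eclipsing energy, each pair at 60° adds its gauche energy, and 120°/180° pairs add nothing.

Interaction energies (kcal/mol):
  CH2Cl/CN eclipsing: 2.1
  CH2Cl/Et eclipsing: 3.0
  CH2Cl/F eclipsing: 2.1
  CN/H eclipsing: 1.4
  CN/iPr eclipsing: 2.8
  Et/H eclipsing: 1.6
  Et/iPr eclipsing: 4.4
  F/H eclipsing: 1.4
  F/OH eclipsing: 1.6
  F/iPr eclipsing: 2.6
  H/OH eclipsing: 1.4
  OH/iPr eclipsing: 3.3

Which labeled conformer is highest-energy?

A

A (eclipsed): CN–CH2Cl eclipsed, Et–iPr eclipsed, F–H eclipsed; 2.1 + 4.4 + 1.4 = 7.9 kcal/mol.
B (eclipsed): CN–H eclipsed, Et–CH2Cl eclipsed, F–iPr eclipsed; 1.4 + 3.0 + 2.6 = 7.0 kcal/mol.
C (eclipsed): CN–iPr eclipsed, Et–H eclipsed, F–CH2Cl eclipsed; 2.8 + 1.6 + 2.1 = 6.5 kcal/mol.
A has the highest total (7.9 kcal/mol).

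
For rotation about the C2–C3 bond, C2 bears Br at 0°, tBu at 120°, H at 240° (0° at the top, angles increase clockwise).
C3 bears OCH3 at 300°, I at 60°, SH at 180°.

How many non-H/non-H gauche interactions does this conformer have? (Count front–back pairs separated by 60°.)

4

Non-H gauche pairs: Br(0°)/OCH3(300°); Br(0°)/I(60°); tBu(120°)/I(60°); tBu(120°)/SH(180°) — 4 interactions.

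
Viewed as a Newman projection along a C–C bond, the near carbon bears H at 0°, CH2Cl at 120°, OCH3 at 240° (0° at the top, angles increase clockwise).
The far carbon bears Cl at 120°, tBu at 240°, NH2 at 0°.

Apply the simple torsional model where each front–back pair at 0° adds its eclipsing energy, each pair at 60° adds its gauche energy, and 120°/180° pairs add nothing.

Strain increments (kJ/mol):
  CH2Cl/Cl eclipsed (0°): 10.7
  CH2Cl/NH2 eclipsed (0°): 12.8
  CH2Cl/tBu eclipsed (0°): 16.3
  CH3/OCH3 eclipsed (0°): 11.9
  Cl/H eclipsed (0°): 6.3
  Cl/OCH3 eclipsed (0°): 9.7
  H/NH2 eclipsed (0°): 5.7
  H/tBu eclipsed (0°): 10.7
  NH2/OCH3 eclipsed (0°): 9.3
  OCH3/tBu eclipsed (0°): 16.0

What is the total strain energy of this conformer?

This conformer (eclipsed): H–NH2 eclipsed, CH2Cl–Cl eclipsed, OCH3–tBu eclipsed; 5.7 + 10.7 + 16.0 = 32.4 kJ/mol.

32.4 kJ/mol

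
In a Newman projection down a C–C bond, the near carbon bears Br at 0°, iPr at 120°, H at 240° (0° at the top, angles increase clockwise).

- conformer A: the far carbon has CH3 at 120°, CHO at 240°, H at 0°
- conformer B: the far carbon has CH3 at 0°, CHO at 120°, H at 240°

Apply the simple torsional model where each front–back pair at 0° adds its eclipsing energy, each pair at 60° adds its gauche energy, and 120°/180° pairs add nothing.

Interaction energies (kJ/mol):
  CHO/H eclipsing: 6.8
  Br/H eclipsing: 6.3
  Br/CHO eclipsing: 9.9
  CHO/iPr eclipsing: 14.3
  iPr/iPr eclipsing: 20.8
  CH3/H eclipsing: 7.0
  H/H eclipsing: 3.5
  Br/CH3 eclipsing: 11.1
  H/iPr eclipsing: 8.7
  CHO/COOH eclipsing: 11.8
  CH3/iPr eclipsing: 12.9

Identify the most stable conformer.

A

A is eclipsed. Br at 0° is eclipsed with H at 0° (6.3); iPr at 120° is eclipsed with CH3 at 120° (12.9); H at 240° is eclipsed with CHO at 240° (6.8). Total 26.0 kJ/mol.
B is eclipsed. Br at 0° is eclipsed with CH3 at 0° (11.1); iPr at 120° is eclipsed with CHO at 120° (14.3); H at 240° is eclipsed with H at 240° (3.5). Total 28.9 kJ/mol.
A has the lowest total (26.0 kJ/mol).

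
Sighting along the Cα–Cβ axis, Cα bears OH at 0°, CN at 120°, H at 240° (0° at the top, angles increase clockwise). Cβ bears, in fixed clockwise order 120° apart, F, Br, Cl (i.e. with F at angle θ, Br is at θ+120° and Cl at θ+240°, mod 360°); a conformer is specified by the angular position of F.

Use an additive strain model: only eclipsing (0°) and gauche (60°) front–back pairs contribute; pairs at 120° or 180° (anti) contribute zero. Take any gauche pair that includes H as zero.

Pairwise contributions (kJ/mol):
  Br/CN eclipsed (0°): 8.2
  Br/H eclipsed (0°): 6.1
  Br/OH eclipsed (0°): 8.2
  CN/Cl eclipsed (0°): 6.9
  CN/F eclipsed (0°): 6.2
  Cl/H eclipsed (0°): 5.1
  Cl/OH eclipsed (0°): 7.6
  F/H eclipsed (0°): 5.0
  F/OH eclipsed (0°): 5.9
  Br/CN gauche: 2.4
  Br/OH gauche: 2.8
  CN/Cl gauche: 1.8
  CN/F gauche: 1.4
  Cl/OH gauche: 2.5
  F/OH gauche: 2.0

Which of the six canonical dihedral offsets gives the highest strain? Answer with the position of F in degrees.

240°

F at 0° (eclipsed): OH–F eclipsed, CN–Br eclipsed, H–Cl eclipsed; 5.9 + 8.2 + 5.1 = 19.2 kJ/mol.
F at 60° (staggered): OH–F gauche, OH–Cl gauche, CN–F gauche, CN–Br gauche; 2.0 + 2.5 + 1.4 + 2.4 = 8.3 kJ/mol.
F at 120° (eclipsed): OH–Cl eclipsed, CN–F eclipsed, H–Br eclipsed; 7.6 + 6.2 + 6.1 = 19.9 kJ/mol.
F at 180° (staggered): OH–Br gauche, OH–Cl gauche, CN–F gauche, CN–Cl gauche; 2.8 + 2.5 + 1.4 + 1.8 = 8.5 kJ/mol.
F at 240° (eclipsed): OH–Br eclipsed, CN–Cl eclipsed, H–F eclipsed; 8.2 + 6.9 + 5.0 = 20.1 kJ/mol.
F at 300° (staggered): OH–F gauche, OH–Br gauche, CN–Br gauche, CN–Cl gauche; 2.0 + 2.8 + 2.4 + 1.8 = 9.0 kJ/mol.
The maximum (20.1 kJ/mol) occurs with F at 240°.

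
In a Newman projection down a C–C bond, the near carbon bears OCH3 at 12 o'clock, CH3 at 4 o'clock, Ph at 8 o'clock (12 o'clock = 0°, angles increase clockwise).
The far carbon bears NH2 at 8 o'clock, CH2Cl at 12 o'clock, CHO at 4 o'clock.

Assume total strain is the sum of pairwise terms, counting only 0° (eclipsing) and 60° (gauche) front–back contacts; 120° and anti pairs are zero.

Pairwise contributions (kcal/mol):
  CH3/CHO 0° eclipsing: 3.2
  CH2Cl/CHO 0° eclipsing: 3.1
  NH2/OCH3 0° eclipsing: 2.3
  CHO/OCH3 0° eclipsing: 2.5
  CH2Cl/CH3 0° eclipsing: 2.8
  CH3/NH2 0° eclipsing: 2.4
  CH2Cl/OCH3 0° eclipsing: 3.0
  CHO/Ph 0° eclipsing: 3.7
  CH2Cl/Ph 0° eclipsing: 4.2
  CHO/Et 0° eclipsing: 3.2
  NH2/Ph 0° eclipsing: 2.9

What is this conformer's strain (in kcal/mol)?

This conformer (eclipsed): OCH3–CH2Cl eclipsed, CH3–CHO eclipsed, Ph–NH2 eclipsed; 3.0 + 3.2 + 2.9 = 9.1 kcal/mol.

9.1 kcal/mol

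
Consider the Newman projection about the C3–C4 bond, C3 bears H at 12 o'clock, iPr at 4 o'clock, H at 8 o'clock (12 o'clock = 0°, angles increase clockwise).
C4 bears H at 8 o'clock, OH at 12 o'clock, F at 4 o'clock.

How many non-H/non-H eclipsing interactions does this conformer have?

1

Non-H eclipsing pairs: iPr(120°)/F(120°) — 1 interaction.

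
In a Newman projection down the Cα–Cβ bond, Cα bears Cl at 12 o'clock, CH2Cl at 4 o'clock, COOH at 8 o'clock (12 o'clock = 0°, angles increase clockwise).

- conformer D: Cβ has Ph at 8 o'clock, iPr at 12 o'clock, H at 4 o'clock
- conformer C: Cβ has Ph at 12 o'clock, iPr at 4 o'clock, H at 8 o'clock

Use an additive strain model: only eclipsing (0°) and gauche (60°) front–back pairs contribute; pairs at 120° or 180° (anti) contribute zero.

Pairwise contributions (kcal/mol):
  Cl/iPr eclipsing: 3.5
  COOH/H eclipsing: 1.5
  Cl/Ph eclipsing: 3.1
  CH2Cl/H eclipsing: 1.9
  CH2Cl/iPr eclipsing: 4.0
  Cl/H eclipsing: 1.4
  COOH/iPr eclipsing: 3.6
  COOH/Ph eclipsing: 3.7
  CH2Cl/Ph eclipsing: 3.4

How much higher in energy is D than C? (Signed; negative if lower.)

+0.5 kcal/mol

D is eclipsed. Cl at 0° is eclipsed with iPr at 0° (3.5); CH2Cl at 120° is eclipsed with H at 120° (1.9); COOH at 240° is eclipsed with Ph at 240° (3.7). Total 9.1 kcal/mol.
C is eclipsed. Cl at 0° is eclipsed with Ph at 0° (3.1); CH2Cl at 120° is eclipsed with iPr at 120° (4.0); COOH at 240° is eclipsed with H at 240° (1.5). Total 8.6 kcal/mol.
E(D) − E(C) = 9.1 − 8.6 = +0.5 kcal/mol.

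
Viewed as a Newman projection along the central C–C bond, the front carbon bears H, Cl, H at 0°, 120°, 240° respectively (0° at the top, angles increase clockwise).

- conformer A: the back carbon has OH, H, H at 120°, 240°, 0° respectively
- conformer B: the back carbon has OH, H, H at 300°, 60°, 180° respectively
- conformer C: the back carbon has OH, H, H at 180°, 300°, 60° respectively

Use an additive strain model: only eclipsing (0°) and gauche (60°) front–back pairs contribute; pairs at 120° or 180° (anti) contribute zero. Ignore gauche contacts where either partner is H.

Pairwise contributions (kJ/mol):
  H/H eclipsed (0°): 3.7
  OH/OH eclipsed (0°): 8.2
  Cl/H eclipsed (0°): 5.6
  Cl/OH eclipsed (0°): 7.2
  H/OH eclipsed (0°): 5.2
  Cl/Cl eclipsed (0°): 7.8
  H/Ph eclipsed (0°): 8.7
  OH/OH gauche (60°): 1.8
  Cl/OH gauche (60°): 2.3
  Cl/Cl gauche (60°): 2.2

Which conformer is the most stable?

A (eclipsed): H(0°)/H(0°) eclipsed 3.7; Cl(120°)/OH(120°) eclipsed 7.2; H(240°)/H(240°) eclipsed 3.7 → 14.6 kJ/mol.
B (staggered): no non-H gauche contacts → 0.0 kJ/mol.
C (staggered): Cl(120°)/OH(180°) gauche 2.3 → 2.3 kJ/mol.
B has the lowest total (0.0 kJ/mol).

B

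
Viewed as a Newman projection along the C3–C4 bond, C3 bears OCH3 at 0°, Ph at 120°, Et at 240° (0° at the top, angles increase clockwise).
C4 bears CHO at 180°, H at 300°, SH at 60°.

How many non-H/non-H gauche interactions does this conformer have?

Non-H gauche pairs: OCH3(0°)/SH(60°); Ph(120°)/CHO(180°); Ph(120°)/SH(60°); Et(240°)/CHO(180°) — 4 interactions.

4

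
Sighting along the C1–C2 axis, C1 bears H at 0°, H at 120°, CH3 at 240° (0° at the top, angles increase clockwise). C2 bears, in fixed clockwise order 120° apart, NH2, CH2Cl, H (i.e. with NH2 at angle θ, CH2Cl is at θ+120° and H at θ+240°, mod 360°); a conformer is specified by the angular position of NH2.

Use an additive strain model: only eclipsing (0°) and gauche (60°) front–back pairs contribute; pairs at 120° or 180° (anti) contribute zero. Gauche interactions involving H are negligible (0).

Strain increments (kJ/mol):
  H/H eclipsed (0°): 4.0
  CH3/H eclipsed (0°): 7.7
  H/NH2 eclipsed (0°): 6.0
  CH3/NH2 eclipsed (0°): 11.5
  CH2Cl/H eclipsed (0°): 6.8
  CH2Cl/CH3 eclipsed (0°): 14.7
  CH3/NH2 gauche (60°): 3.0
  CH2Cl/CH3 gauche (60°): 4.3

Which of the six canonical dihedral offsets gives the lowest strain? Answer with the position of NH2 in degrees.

300°

NH2 at 0° (eclipsed): H(0°)/NH2(0°) eclipsed 6.0; H(120°)/CH2Cl(120°) eclipsed 6.8; CH3(240°)/H(240°) eclipsed 7.7 → 20.5 kJ/mol.
NH2 at 60° (staggered): CH3(240°)/CH2Cl(180°) gauche 4.3 → 4.3 kJ/mol.
NH2 at 120° (eclipsed): H(0°)/H(0°) eclipsed 4.0; H(120°)/NH2(120°) eclipsed 6.0; CH3(240°)/CH2Cl(240°) eclipsed 14.7 → 24.7 kJ/mol.
NH2 at 180° (staggered): CH3(240°)/NH2(180°) gauche 3.0; CH3(240°)/CH2Cl(300°) gauche 4.3 → 7.3 kJ/mol.
NH2 at 240° (eclipsed): H(0°)/CH2Cl(0°) eclipsed 6.8; H(120°)/H(120°) eclipsed 4.0; CH3(240°)/NH2(240°) eclipsed 11.5 → 22.3 kJ/mol.
NH2 at 300° (staggered): CH3(240°)/NH2(300°) gauche 3.0 → 3.0 kJ/mol.
The minimum (3.0 kJ/mol) occurs with NH2 at 300°.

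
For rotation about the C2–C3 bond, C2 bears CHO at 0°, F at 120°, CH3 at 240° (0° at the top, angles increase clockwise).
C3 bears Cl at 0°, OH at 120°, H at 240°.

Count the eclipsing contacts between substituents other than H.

2

Non-H eclipsing pairs: CHO(0°)/Cl(0°); F(120°)/OH(120°) — 2 interactions.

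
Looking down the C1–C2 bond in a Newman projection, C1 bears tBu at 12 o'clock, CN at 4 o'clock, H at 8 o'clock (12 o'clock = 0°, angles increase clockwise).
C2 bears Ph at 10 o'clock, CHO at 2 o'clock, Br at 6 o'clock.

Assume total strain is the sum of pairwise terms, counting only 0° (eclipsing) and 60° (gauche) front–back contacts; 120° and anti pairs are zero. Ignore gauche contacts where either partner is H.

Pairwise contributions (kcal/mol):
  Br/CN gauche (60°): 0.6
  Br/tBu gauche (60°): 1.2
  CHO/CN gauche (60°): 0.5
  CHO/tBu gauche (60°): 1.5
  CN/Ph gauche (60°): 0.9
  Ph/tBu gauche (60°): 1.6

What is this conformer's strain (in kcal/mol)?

This conformer (staggered): tBu(0°)/Ph(300°) gauche 1.6; tBu(0°)/CHO(60°) gauche 1.5; CN(120°)/CHO(60°) gauche 0.5; CN(120°)/Br(180°) gauche 0.6 → 4.2 kcal/mol.

4.2 kcal/mol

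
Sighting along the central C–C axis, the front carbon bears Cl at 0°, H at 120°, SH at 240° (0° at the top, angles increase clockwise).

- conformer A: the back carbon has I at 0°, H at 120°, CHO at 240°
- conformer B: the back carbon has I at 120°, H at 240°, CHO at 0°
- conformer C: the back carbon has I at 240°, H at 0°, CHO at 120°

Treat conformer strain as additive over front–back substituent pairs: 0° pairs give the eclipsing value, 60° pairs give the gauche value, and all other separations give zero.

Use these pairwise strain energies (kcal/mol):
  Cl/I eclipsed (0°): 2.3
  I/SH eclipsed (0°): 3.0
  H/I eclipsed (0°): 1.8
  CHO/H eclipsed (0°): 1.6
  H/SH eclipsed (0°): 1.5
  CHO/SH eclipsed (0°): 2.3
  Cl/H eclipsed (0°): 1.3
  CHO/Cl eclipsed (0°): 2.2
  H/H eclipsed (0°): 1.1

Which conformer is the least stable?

A (eclipsed): Cl–I eclipsed, H–H eclipsed, SH–CHO eclipsed; 2.3 + 1.1 + 2.3 = 5.7 kcal/mol.
B (eclipsed): Cl–CHO eclipsed, H–I eclipsed, SH–H eclipsed; 2.2 + 1.8 + 1.5 = 5.5 kcal/mol.
C (eclipsed): Cl–H eclipsed, H–CHO eclipsed, SH–I eclipsed; 1.3 + 1.6 + 3.0 = 5.9 kcal/mol.
C has the highest total (5.9 kcal/mol).

C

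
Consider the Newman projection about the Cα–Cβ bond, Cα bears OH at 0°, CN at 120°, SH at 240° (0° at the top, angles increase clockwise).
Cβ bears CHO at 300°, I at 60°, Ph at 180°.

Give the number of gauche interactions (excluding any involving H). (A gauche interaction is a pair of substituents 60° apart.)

Non-H gauche pairs: OH(0°)/CHO(300°); OH(0°)/I(60°); CN(120°)/I(60°); CN(120°)/Ph(180°); SH(240°)/CHO(300°); SH(240°)/Ph(180°) — 6 interactions.

6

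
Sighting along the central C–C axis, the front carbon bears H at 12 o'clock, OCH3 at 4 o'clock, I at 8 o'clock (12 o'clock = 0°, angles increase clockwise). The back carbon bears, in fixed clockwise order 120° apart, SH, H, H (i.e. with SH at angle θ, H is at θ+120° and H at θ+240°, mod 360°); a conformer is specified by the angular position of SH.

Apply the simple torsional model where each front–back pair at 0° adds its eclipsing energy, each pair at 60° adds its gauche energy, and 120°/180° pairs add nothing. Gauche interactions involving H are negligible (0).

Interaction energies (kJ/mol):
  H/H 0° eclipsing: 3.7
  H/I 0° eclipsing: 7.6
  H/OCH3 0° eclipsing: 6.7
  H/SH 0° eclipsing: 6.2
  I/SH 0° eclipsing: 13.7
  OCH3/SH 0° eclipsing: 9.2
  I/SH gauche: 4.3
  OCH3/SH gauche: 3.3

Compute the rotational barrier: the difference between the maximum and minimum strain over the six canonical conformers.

SH at 0° (eclipsed): H(0°)/SH(0°) eclipsed 6.2; OCH3(120°)/H(120°) eclipsed 6.7; I(240°)/H(240°) eclipsed 7.6 → 20.5 kJ/mol.
SH at 60° (staggered): OCH3(120°)/SH(60°) gauche 3.3 → 3.3 kJ/mol.
SH at 120° (eclipsed): H(0°)/H(0°) eclipsed 3.7; OCH3(120°)/SH(120°) eclipsed 9.2; I(240°)/H(240°) eclipsed 7.6 → 20.5 kJ/mol.
SH at 180° (staggered): OCH3(120°)/SH(180°) gauche 3.3; I(240°)/SH(180°) gauche 4.3 → 7.6 kJ/mol.
SH at 240° (eclipsed): H(0°)/H(0°) eclipsed 3.7; OCH3(120°)/H(120°) eclipsed 6.7; I(240°)/SH(240°) eclipsed 13.7 → 24.1 kJ/mol.
SH at 300° (staggered): I(240°)/SH(300°) gauche 4.3 → 4.3 kJ/mol.
Max at 240° (24.1 kJ/mol), min at 60° (3.3 kJ/mol); barrier = 20.8 kJ/mol.

20.8 kJ/mol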